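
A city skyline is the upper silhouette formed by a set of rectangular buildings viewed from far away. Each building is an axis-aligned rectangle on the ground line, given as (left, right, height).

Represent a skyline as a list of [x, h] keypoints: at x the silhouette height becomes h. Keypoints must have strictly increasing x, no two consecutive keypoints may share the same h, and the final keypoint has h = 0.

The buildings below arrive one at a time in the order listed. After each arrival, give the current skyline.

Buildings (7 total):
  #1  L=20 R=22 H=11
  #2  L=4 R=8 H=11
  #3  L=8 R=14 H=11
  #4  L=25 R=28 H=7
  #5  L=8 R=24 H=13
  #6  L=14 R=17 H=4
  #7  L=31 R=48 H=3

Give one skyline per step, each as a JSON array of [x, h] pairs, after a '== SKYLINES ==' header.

== SKYLINES ==
[[20,11],[22,0]]
[[4,11],[8,0],[20,11],[22,0]]
[[4,11],[14,0],[20,11],[22,0]]
[[4,11],[14,0],[20,11],[22,0],[25,7],[28,0]]
[[4,11],[8,13],[24,0],[25,7],[28,0]]
[[4,11],[8,13],[24,0],[25,7],[28,0]]
[[4,11],[8,13],[24,0],[25,7],[28,0],[31,3],[48,0]]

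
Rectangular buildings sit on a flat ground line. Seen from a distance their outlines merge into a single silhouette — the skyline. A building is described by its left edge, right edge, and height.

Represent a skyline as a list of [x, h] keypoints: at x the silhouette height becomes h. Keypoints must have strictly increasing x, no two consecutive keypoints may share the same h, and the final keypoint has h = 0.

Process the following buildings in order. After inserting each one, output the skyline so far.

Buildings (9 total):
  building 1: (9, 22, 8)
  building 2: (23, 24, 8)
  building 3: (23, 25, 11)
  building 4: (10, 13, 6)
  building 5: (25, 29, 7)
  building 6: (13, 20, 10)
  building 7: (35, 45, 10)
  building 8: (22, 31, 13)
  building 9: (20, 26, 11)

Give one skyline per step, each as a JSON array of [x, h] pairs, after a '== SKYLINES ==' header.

== SKYLINES ==
[[9,8],[22,0]]
[[9,8],[22,0],[23,8],[24,0]]
[[9,8],[22,0],[23,11],[25,0]]
[[9,8],[22,0],[23,11],[25,0]]
[[9,8],[22,0],[23,11],[25,7],[29,0]]
[[9,8],[13,10],[20,8],[22,0],[23,11],[25,7],[29,0]]
[[9,8],[13,10],[20,8],[22,0],[23,11],[25,7],[29,0],[35,10],[45,0]]
[[9,8],[13,10],[20,8],[22,13],[31,0],[35,10],[45,0]]
[[9,8],[13,10],[20,11],[22,13],[31,0],[35,10],[45,0]]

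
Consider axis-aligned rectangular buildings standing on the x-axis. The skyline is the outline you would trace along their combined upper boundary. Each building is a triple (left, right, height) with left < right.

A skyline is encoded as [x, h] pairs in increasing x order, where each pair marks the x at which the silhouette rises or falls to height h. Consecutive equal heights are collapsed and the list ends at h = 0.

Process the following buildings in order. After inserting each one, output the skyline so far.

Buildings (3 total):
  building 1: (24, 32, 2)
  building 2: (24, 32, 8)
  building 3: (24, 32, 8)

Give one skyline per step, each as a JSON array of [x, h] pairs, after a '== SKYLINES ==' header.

== SKYLINES ==
[[24,2],[32,0]]
[[24,8],[32,0]]
[[24,8],[32,0]]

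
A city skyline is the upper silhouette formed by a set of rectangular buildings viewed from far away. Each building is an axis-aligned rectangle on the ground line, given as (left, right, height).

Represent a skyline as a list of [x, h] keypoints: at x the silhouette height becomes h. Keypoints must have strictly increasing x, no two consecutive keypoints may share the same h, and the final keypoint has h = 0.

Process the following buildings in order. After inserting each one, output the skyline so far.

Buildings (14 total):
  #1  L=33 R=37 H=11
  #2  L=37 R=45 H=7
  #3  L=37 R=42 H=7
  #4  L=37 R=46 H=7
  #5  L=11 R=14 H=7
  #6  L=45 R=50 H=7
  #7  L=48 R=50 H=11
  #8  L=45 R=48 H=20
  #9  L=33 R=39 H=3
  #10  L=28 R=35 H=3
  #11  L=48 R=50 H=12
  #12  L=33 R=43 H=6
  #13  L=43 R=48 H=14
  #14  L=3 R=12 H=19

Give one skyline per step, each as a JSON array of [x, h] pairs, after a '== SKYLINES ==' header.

== SKYLINES ==
[[33,11],[37,0]]
[[33,11],[37,7],[45,0]]
[[33,11],[37,7],[45,0]]
[[33,11],[37,7],[46,0]]
[[11,7],[14,0],[33,11],[37,7],[46,0]]
[[11,7],[14,0],[33,11],[37,7],[50,0]]
[[11,7],[14,0],[33,11],[37,7],[48,11],[50,0]]
[[11,7],[14,0],[33,11],[37,7],[45,20],[48,11],[50,0]]
[[11,7],[14,0],[33,11],[37,7],[45,20],[48,11],[50,0]]
[[11,7],[14,0],[28,3],[33,11],[37,7],[45,20],[48,11],[50,0]]
[[11,7],[14,0],[28,3],[33,11],[37,7],[45,20],[48,12],[50,0]]
[[11,7],[14,0],[28,3],[33,11],[37,7],[45,20],[48,12],[50,0]]
[[11,7],[14,0],[28,3],[33,11],[37,7],[43,14],[45,20],[48,12],[50,0]]
[[3,19],[12,7],[14,0],[28,3],[33,11],[37,7],[43,14],[45,20],[48,12],[50,0]]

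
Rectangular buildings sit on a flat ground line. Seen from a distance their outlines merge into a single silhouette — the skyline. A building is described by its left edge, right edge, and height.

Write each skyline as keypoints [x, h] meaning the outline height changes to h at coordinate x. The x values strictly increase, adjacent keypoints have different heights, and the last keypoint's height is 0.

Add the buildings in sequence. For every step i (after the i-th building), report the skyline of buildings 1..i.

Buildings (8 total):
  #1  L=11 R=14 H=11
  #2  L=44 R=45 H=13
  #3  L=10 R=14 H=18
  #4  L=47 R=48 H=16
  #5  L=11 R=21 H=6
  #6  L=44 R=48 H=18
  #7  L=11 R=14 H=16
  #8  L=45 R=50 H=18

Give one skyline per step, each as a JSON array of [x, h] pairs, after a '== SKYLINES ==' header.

== SKYLINES ==
[[11,11],[14,0]]
[[11,11],[14,0],[44,13],[45,0]]
[[10,18],[14,0],[44,13],[45,0]]
[[10,18],[14,0],[44,13],[45,0],[47,16],[48,0]]
[[10,18],[14,6],[21,0],[44,13],[45,0],[47,16],[48,0]]
[[10,18],[14,6],[21,0],[44,18],[48,0]]
[[10,18],[14,6],[21,0],[44,18],[48,0]]
[[10,18],[14,6],[21,0],[44,18],[50,0]]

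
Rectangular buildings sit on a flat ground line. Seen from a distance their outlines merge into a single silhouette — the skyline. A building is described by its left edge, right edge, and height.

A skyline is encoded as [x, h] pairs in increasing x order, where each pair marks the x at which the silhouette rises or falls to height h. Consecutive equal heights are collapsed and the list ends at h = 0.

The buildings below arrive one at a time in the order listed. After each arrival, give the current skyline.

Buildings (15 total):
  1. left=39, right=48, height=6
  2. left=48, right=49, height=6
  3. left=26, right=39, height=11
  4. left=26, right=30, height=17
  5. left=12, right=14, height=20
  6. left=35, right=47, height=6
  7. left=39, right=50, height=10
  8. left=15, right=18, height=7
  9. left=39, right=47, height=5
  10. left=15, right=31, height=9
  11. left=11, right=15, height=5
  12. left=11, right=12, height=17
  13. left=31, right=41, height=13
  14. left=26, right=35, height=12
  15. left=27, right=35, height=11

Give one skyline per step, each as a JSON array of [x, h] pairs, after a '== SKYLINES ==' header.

== SKYLINES ==
[[39,6],[48,0]]
[[39,6],[49,0]]
[[26,11],[39,6],[49,0]]
[[26,17],[30,11],[39,6],[49,0]]
[[12,20],[14,0],[26,17],[30,11],[39,6],[49,0]]
[[12,20],[14,0],[26,17],[30,11],[39,6],[49,0]]
[[12,20],[14,0],[26,17],[30,11],[39,10],[50,0]]
[[12,20],[14,0],[15,7],[18,0],[26,17],[30,11],[39,10],[50,0]]
[[12,20],[14,0],[15,7],[18,0],[26,17],[30,11],[39,10],[50,0]]
[[12,20],[14,0],[15,9],[26,17],[30,11],[39,10],[50,0]]
[[11,5],[12,20],[14,5],[15,9],[26,17],[30,11],[39,10],[50,0]]
[[11,17],[12,20],[14,5],[15,9],[26,17],[30,11],[39,10],[50,0]]
[[11,17],[12,20],[14,5],[15,9],[26,17],[30,11],[31,13],[41,10],[50,0]]
[[11,17],[12,20],[14,5],[15,9],[26,17],[30,12],[31,13],[41,10],[50,0]]
[[11,17],[12,20],[14,5],[15,9],[26,17],[30,12],[31,13],[41,10],[50,0]]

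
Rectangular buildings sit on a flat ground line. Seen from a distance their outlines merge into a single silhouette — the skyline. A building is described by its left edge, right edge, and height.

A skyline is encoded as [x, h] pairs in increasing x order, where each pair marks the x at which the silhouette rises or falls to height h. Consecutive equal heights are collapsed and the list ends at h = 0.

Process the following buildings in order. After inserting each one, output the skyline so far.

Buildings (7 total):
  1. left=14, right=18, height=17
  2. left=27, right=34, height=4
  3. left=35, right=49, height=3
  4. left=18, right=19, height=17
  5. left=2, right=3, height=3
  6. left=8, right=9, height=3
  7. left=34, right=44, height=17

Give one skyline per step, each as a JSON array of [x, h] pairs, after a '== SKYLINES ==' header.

== SKYLINES ==
[[14,17],[18,0]]
[[14,17],[18,0],[27,4],[34,0]]
[[14,17],[18,0],[27,4],[34,0],[35,3],[49,0]]
[[14,17],[19,0],[27,4],[34,0],[35,3],[49,0]]
[[2,3],[3,0],[14,17],[19,0],[27,4],[34,0],[35,3],[49,0]]
[[2,3],[3,0],[8,3],[9,0],[14,17],[19,0],[27,4],[34,0],[35,3],[49,0]]
[[2,3],[3,0],[8,3],[9,0],[14,17],[19,0],[27,4],[34,17],[44,3],[49,0]]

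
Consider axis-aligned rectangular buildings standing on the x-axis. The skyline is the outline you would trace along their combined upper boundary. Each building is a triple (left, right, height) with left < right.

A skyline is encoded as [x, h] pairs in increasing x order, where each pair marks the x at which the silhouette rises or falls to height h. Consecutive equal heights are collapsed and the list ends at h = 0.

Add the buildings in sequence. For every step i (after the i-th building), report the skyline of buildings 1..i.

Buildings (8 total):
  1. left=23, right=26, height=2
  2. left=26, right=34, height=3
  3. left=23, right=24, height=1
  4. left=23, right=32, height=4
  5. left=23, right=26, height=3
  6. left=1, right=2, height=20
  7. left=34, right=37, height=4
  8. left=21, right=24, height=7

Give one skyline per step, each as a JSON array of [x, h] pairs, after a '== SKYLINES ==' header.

== SKYLINES ==
[[23,2],[26,0]]
[[23,2],[26,3],[34,0]]
[[23,2],[26,3],[34,0]]
[[23,4],[32,3],[34,0]]
[[23,4],[32,3],[34,0]]
[[1,20],[2,0],[23,4],[32,3],[34,0]]
[[1,20],[2,0],[23,4],[32,3],[34,4],[37,0]]
[[1,20],[2,0],[21,7],[24,4],[32,3],[34,4],[37,0]]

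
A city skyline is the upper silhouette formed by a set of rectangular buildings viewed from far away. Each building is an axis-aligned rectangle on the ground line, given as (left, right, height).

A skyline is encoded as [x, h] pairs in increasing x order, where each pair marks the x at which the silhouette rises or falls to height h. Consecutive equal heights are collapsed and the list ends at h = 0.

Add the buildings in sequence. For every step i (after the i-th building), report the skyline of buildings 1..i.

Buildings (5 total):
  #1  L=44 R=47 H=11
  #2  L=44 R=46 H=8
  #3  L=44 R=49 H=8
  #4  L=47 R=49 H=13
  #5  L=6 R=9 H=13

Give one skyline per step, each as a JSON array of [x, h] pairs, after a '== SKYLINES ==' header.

== SKYLINES ==
[[44,11],[47,0]]
[[44,11],[47,0]]
[[44,11],[47,8],[49,0]]
[[44,11],[47,13],[49,0]]
[[6,13],[9,0],[44,11],[47,13],[49,0]]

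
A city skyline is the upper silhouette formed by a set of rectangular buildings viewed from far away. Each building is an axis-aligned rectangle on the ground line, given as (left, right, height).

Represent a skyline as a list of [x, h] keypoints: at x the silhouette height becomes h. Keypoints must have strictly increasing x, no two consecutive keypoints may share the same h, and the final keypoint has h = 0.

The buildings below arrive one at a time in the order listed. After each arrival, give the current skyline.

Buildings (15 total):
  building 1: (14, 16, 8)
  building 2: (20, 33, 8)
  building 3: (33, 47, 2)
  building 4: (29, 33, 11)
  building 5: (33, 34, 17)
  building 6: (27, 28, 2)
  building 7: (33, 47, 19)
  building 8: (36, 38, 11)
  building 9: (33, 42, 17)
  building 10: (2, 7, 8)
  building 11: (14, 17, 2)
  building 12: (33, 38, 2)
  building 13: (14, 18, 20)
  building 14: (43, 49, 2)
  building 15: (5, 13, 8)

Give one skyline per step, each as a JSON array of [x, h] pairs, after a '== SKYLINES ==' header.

== SKYLINES ==
[[14,8],[16,0]]
[[14,8],[16,0],[20,8],[33,0]]
[[14,8],[16,0],[20,8],[33,2],[47,0]]
[[14,8],[16,0],[20,8],[29,11],[33,2],[47,0]]
[[14,8],[16,0],[20,8],[29,11],[33,17],[34,2],[47,0]]
[[14,8],[16,0],[20,8],[29,11],[33,17],[34,2],[47,0]]
[[14,8],[16,0],[20,8],[29,11],[33,19],[47,0]]
[[14,8],[16,0],[20,8],[29,11],[33,19],[47,0]]
[[14,8],[16,0],[20,8],[29,11],[33,19],[47,0]]
[[2,8],[7,0],[14,8],[16,0],[20,8],[29,11],[33,19],[47,0]]
[[2,8],[7,0],[14,8],[16,2],[17,0],[20,8],[29,11],[33,19],[47,0]]
[[2,8],[7,0],[14,8],[16,2],[17,0],[20,8],[29,11],[33,19],[47,0]]
[[2,8],[7,0],[14,20],[18,0],[20,8],[29,11],[33,19],[47,0]]
[[2,8],[7,0],[14,20],[18,0],[20,8],[29,11],[33,19],[47,2],[49,0]]
[[2,8],[13,0],[14,20],[18,0],[20,8],[29,11],[33,19],[47,2],[49,0]]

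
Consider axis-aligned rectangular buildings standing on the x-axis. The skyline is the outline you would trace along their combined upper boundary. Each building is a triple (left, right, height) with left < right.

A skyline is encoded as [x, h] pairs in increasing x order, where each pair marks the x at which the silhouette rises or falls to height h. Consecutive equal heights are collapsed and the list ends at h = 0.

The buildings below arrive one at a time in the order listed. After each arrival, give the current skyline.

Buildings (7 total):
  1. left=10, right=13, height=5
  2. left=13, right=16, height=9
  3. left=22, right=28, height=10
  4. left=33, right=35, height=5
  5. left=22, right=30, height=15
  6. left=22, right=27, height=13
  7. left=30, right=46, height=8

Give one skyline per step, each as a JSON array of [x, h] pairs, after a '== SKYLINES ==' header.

== SKYLINES ==
[[10,5],[13,0]]
[[10,5],[13,9],[16,0]]
[[10,5],[13,9],[16,0],[22,10],[28,0]]
[[10,5],[13,9],[16,0],[22,10],[28,0],[33,5],[35,0]]
[[10,5],[13,9],[16,0],[22,15],[30,0],[33,5],[35,0]]
[[10,5],[13,9],[16,0],[22,15],[30,0],[33,5],[35,0]]
[[10,5],[13,9],[16,0],[22,15],[30,8],[46,0]]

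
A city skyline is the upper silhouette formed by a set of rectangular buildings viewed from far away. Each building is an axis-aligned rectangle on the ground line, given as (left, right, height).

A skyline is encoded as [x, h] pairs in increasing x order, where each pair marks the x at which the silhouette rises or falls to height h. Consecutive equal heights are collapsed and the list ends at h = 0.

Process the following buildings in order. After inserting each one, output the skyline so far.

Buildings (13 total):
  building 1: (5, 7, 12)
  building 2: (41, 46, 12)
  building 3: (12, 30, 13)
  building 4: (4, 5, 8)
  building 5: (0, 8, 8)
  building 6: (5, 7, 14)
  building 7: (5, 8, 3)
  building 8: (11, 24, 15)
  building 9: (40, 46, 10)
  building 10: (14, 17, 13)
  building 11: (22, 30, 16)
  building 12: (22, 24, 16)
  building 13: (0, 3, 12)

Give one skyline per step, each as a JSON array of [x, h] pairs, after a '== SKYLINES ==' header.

== SKYLINES ==
[[5,12],[7,0]]
[[5,12],[7,0],[41,12],[46,0]]
[[5,12],[7,0],[12,13],[30,0],[41,12],[46,0]]
[[4,8],[5,12],[7,0],[12,13],[30,0],[41,12],[46,0]]
[[0,8],[5,12],[7,8],[8,0],[12,13],[30,0],[41,12],[46,0]]
[[0,8],[5,14],[7,8],[8,0],[12,13],[30,0],[41,12],[46,0]]
[[0,8],[5,14],[7,8],[8,0],[12,13],[30,0],[41,12],[46,0]]
[[0,8],[5,14],[7,8],[8,0],[11,15],[24,13],[30,0],[41,12],[46,0]]
[[0,8],[5,14],[7,8],[8,0],[11,15],[24,13],[30,0],[40,10],[41,12],[46,0]]
[[0,8],[5,14],[7,8],[8,0],[11,15],[24,13],[30,0],[40,10],[41,12],[46,0]]
[[0,8],[5,14],[7,8],[8,0],[11,15],[22,16],[30,0],[40,10],[41,12],[46,0]]
[[0,8],[5,14],[7,8],[8,0],[11,15],[22,16],[30,0],[40,10],[41,12],[46,0]]
[[0,12],[3,8],[5,14],[7,8],[8,0],[11,15],[22,16],[30,0],[40,10],[41,12],[46,0]]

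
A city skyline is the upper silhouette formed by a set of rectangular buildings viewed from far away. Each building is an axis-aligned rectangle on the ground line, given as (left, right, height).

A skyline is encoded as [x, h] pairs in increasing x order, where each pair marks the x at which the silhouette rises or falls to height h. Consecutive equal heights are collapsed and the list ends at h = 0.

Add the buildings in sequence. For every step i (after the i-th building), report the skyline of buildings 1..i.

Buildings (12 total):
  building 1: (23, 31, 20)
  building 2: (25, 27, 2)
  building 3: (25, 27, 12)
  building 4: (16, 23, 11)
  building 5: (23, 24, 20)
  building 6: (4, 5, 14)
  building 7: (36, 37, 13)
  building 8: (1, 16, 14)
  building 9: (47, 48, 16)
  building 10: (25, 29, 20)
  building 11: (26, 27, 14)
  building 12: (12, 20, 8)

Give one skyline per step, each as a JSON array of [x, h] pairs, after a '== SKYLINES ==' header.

== SKYLINES ==
[[23,20],[31,0]]
[[23,20],[31,0]]
[[23,20],[31,0]]
[[16,11],[23,20],[31,0]]
[[16,11],[23,20],[31,0]]
[[4,14],[5,0],[16,11],[23,20],[31,0]]
[[4,14],[5,0],[16,11],[23,20],[31,0],[36,13],[37,0]]
[[1,14],[16,11],[23,20],[31,0],[36,13],[37,0]]
[[1,14],[16,11],[23,20],[31,0],[36,13],[37,0],[47,16],[48,0]]
[[1,14],[16,11],[23,20],[31,0],[36,13],[37,0],[47,16],[48,0]]
[[1,14],[16,11],[23,20],[31,0],[36,13],[37,0],[47,16],[48,0]]
[[1,14],[16,11],[23,20],[31,0],[36,13],[37,0],[47,16],[48,0]]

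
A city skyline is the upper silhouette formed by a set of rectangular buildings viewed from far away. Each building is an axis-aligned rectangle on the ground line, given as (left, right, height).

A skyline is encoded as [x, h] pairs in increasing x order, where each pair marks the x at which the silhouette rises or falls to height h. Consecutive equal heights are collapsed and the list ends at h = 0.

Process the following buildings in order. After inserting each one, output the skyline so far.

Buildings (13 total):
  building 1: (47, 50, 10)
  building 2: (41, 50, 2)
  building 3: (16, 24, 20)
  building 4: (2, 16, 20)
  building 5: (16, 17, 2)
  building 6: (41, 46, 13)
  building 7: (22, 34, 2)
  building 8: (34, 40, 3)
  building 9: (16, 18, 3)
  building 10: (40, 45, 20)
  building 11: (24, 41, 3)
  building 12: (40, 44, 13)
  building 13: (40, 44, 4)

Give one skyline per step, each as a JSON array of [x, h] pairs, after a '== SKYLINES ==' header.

== SKYLINES ==
[[47,10],[50,0]]
[[41,2],[47,10],[50,0]]
[[16,20],[24,0],[41,2],[47,10],[50,0]]
[[2,20],[24,0],[41,2],[47,10],[50,0]]
[[2,20],[24,0],[41,2],[47,10],[50,0]]
[[2,20],[24,0],[41,13],[46,2],[47,10],[50,0]]
[[2,20],[24,2],[34,0],[41,13],[46,2],[47,10],[50,0]]
[[2,20],[24,2],[34,3],[40,0],[41,13],[46,2],[47,10],[50,0]]
[[2,20],[24,2],[34,3],[40,0],[41,13],[46,2],[47,10],[50,0]]
[[2,20],[24,2],[34,3],[40,20],[45,13],[46,2],[47,10],[50,0]]
[[2,20],[24,3],[40,20],[45,13],[46,2],[47,10],[50,0]]
[[2,20],[24,3],[40,20],[45,13],[46,2],[47,10],[50,0]]
[[2,20],[24,3],[40,20],[45,13],[46,2],[47,10],[50,0]]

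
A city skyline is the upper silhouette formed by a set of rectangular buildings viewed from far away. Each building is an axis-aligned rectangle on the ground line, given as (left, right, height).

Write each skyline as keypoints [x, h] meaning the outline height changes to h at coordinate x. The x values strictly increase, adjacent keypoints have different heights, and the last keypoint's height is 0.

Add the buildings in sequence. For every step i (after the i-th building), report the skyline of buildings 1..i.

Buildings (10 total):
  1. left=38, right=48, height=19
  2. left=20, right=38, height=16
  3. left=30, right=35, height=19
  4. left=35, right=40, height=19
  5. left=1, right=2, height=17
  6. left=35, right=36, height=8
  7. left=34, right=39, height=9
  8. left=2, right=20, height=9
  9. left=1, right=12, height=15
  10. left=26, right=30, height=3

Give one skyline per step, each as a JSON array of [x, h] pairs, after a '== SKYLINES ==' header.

== SKYLINES ==
[[38,19],[48,0]]
[[20,16],[38,19],[48,0]]
[[20,16],[30,19],[35,16],[38,19],[48,0]]
[[20,16],[30,19],[48,0]]
[[1,17],[2,0],[20,16],[30,19],[48,0]]
[[1,17],[2,0],[20,16],[30,19],[48,0]]
[[1,17],[2,0],[20,16],[30,19],[48,0]]
[[1,17],[2,9],[20,16],[30,19],[48,0]]
[[1,17],[2,15],[12,9],[20,16],[30,19],[48,0]]
[[1,17],[2,15],[12,9],[20,16],[30,19],[48,0]]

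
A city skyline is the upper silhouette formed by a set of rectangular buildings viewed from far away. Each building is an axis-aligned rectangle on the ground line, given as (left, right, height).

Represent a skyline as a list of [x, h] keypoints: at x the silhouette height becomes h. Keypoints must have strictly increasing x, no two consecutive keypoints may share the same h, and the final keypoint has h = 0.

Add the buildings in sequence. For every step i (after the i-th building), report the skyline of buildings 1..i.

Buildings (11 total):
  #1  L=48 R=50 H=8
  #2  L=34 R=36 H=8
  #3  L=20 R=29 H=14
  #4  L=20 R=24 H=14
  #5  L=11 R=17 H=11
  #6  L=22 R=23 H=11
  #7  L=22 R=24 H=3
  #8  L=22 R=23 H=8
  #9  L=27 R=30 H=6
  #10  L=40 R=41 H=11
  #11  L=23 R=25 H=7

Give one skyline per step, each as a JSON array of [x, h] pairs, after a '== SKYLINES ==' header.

== SKYLINES ==
[[48,8],[50,0]]
[[34,8],[36,0],[48,8],[50,0]]
[[20,14],[29,0],[34,8],[36,0],[48,8],[50,0]]
[[20,14],[29,0],[34,8],[36,0],[48,8],[50,0]]
[[11,11],[17,0],[20,14],[29,0],[34,8],[36,0],[48,8],[50,0]]
[[11,11],[17,0],[20,14],[29,0],[34,8],[36,0],[48,8],[50,0]]
[[11,11],[17,0],[20,14],[29,0],[34,8],[36,0],[48,8],[50,0]]
[[11,11],[17,0],[20,14],[29,0],[34,8],[36,0],[48,8],[50,0]]
[[11,11],[17,0],[20,14],[29,6],[30,0],[34,8],[36,0],[48,8],[50,0]]
[[11,11],[17,0],[20,14],[29,6],[30,0],[34,8],[36,0],[40,11],[41,0],[48,8],[50,0]]
[[11,11],[17,0],[20,14],[29,6],[30,0],[34,8],[36,0],[40,11],[41,0],[48,8],[50,0]]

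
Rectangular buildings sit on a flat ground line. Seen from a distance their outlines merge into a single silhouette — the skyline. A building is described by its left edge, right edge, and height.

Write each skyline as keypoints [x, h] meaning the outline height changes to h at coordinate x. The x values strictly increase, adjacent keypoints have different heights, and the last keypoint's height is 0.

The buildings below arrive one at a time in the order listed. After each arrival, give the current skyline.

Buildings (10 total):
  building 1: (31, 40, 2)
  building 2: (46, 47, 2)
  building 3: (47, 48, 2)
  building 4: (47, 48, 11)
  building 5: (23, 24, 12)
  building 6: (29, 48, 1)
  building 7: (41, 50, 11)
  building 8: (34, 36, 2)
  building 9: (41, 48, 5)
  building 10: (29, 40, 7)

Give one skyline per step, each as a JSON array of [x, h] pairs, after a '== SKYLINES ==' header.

== SKYLINES ==
[[31,2],[40,0]]
[[31,2],[40,0],[46,2],[47,0]]
[[31,2],[40,0],[46,2],[48,0]]
[[31,2],[40,0],[46,2],[47,11],[48,0]]
[[23,12],[24,0],[31,2],[40,0],[46,2],[47,11],[48,0]]
[[23,12],[24,0],[29,1],[31,2],[40,1],[46,2],[47,11],[48,0]]
[[23,12],[24,0],[29,1],[31,2],[40,1],[41,11],[50,0]]
[[23,12],[24,0],[29,1],[31,2],[40,1],[41,11],[50,0]]
[[23,12],[24,0],[29,1],[31,2],[40,1],[41,11],[50,0]]
[[23,12],[24,0],[29,7],[40,1],[41,11],[50,0]]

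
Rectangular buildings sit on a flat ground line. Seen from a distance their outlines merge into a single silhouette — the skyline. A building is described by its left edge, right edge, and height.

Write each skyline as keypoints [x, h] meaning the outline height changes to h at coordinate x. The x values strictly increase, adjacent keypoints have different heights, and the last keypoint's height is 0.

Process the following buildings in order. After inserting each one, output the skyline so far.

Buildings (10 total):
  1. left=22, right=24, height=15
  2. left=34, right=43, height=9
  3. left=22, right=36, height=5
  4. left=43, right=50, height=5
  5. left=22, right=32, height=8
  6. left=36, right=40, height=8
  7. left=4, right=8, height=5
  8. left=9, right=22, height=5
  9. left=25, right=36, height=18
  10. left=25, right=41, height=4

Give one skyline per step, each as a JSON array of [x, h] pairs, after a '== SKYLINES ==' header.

== SKYLINES ==
[[22,15],[24,0]]
[[22,15],[24,0],[34,9],[43,0]]
[[22,15],[24,5],[34,9],[43,0]]
[[22,15],[24,5],[34,9],[43,5],[50,0]]
[[22,15],[24,8],[32,5],[34,9],[43,5],[50,0]]
[[22,15],[24,8],[32,5],[34,9],[43,5],[50,0]]
[[4,5],[8,0],[22,15],[24,8],[32,5],[34,9],[43,5],[50,0]]
[[4,5],[8,0],[9,5],[22,15],[24,8],[32,5],[34,9],[43,5],[50,0]]
[[4,5],[8,0],[9,5],[22,15],[24,8],[25,18],[36,9],[43,5],[50,0]]
[[4,5],[8,0],[9,5],[22,15],[24,8],[25,18],[36,9],[43,5],[50,0]]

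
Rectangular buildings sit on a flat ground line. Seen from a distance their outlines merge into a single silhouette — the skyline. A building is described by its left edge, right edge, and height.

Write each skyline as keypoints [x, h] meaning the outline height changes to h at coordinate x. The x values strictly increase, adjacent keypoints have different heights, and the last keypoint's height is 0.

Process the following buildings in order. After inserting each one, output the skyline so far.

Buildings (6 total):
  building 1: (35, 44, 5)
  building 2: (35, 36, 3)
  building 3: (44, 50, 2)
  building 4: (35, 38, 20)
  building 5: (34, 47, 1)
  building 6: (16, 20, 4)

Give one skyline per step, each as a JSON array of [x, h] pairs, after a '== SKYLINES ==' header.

== SKYLINES ==
[[35,5],[44,0]]
[[35,5],[44,0]]
[[35,5],[44,2],[50,0]]
[[35,20],[38,5],[44,2],[50,0]]
[[34,1],[35,20],[38,5],[44,2],[50,0]]
[[16,4],[20,0],[34,1],[35,20],[38,5],[44,2],[50,0]]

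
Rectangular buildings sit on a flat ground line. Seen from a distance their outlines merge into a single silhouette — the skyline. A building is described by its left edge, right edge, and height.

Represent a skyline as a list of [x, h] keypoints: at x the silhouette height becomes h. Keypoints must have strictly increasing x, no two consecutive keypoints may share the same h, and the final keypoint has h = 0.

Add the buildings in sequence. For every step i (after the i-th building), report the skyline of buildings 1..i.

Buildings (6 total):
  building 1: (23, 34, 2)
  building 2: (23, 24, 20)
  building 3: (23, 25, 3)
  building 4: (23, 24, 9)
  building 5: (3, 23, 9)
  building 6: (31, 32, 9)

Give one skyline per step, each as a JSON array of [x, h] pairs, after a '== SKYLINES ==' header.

== SKYLINES ==
[[23,2],[34,0]]
[[23,20],[24,2],[34,0]]
[[23,20],[24,3],[25,2],[34,0]]
[[23,20],[24,3],[25,2],[34,0]]
[[3,9],[23,20],[24,3],[25,2],[34,0]]
[[3,9],[23,20],[24,3],[25,2],[31,9],[32,2],[34,0]]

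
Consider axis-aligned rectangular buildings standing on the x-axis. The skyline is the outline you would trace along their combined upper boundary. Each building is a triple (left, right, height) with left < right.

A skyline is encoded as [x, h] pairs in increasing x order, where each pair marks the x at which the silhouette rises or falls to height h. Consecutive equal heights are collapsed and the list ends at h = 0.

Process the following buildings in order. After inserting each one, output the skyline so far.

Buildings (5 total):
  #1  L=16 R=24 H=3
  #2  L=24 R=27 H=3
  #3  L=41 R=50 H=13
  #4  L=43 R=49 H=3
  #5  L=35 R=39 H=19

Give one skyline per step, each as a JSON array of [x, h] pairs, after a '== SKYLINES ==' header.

== SKYLINES ==
[[16,3],[24,0]]
[[16,3],[27,0]]
[[16,3],[27,0],[41,13],[50,0]]
[[16,3],[27,0],[41,13],[50,0]]
[[16,3],[27,0],[35,19],[39,0],[41,13],[50,0]]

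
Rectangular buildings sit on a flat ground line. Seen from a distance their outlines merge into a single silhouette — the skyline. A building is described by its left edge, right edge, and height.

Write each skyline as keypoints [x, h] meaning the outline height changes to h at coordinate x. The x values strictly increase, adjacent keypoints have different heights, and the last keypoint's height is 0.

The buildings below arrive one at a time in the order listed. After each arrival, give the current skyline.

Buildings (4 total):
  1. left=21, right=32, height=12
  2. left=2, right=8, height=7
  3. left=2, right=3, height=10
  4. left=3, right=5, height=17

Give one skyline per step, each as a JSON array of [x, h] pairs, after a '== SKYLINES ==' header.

== SKYLINES ==
[[21,12],[32,0]]
[[2,7],[8,0],[21,12],[32,0]]
[[2,10],[3,7],[8,0],[21,12],[32,0]]
[[2,10],[3,17],[5,7],[8,0],[21,12],[32,0]]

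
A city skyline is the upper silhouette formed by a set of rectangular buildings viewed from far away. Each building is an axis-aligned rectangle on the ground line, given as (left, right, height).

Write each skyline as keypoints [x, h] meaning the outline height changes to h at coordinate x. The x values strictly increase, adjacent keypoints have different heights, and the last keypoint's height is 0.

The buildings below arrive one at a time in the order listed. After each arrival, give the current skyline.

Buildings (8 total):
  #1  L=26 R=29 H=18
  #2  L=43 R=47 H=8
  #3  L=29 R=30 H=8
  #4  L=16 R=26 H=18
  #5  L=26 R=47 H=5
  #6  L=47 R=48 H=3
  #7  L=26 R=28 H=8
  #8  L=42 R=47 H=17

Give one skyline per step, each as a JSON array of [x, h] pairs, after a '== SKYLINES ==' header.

== SKYLINES ==
[[26,18],[29,0]]
[[26,18],[29,0],[43,8],[47,0]]
[[26,18],[29,8],[30,0],[43,8],[47,0]]
[[16,18],[29,8],[30,0],[43,8],[47,0]]
[[16,18],[29,8],[30,5],[43,8],[47,0]]
[[16,18],[29,8],[30,5],[43,8],[47,3],[48,0]]
[[16,18],[29,8],[30,5],[43,8],[47,3],[48,0]]
[[16,18],[29,8],[30,5],[42,17],[47,3],[48,0]]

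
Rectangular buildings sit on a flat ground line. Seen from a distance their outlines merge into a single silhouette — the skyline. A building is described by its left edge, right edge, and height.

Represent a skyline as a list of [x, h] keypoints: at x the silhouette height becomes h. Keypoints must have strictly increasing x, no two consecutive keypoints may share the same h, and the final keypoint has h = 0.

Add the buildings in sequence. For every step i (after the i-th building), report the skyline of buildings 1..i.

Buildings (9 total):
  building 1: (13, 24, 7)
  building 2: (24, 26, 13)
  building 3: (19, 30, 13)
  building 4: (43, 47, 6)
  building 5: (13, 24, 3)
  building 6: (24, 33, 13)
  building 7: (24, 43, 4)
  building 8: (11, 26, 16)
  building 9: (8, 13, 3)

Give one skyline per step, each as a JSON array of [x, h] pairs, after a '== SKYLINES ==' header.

== SKYLINES ==
[[13,7],[24,0]]
[[13,7],[24,13],[26,0]]
[[13,7],[19,13],[30,0]]
[[13,7],[19,13],[30,0],[43,6],[47,0]]
[[13,7],[19,13],[30,0],[43,6],[47,0]]
[[13,7],[19,13],[33,0],[43,6],[47,0]]
[[13,7],[19,13],[33,4],[43,6],[47,0]]
[[11,16],[26,13],[33,4],[43,6],[47,0]]
[[8,3],[11,16],[26,13],[33,4],[43,6],[47,0]]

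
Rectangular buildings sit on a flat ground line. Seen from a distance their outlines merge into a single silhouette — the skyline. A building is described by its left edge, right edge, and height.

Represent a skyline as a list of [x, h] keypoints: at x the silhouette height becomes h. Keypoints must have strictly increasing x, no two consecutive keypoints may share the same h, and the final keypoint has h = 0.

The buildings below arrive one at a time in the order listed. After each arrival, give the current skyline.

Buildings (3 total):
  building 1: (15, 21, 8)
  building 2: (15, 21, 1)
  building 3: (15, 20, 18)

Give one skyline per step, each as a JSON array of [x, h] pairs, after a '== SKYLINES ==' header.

== SKYLINES ==
[[15,8],[21,0]]
[[15,8],[21,0]]
[[15,18],[20,8],[21,0]]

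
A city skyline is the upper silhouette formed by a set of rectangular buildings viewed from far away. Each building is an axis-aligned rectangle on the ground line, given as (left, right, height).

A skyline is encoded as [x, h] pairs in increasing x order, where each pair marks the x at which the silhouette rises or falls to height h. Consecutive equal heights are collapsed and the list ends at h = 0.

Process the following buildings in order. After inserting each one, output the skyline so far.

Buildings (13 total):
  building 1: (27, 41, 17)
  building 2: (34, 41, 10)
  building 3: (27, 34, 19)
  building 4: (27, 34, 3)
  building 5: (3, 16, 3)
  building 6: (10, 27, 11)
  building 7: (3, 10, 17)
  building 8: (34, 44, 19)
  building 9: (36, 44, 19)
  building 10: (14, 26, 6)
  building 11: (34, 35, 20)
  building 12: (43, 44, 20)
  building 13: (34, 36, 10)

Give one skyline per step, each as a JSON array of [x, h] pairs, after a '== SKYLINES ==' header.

== SKYLINES ==
[[27,17],[41,0]]
[[27,17],[41,0]]
[[27,19],[34,17],[41,0]]
[[27,19],[34,17],[41,0]]
[[3,3],[16,0],[27,19],[34,17],[41,0]]
[[3,3],[10,11],[27,19],[34,17],[41,0]]
[[3,17],[10,11],[27,19],[34,17],[41,0]]
[[3,17],[10,11],[27,19],[44,0]]
[[3,17],[10,11],[27,19],[44,0]]
[[3,17],[10,11],[27,19],[44,0]]
[[3,17],[10,11],[27,19],[34,20],[35,19],[44,0]]
[[3,17],[10,11],[27,19],[34,20],[35,19],[43,20],[44,0]]
[[3,17],[10,11],[27,19],[34,20],[35,19],[43,20],[44,0]]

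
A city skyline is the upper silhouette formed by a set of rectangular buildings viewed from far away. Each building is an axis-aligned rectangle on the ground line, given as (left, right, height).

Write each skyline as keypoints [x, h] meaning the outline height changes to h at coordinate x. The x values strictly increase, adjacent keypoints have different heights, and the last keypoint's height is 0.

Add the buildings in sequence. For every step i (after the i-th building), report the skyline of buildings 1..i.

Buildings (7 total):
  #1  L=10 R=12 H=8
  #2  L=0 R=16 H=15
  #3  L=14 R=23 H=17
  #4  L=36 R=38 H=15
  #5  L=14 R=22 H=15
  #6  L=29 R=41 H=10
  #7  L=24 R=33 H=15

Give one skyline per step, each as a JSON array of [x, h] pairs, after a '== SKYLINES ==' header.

== SKYLINES ==
[[10,8],[12,0]]
[[0,15],[16,0]]
[[0,15],[14,17],[23,0]]
[[0,15],[14,17],[23,0],[36,15],[38,0]]
[[0,15],[14,17],[23,0],[36,15],[38,0]]
[[0,15],[14,17],[23,0],[29,10],[36,15],[38,10],[41,0]]
[[0,15],[14,17],[23,0],[24,15],[33,10],[36,15],[38,10],[41,0]]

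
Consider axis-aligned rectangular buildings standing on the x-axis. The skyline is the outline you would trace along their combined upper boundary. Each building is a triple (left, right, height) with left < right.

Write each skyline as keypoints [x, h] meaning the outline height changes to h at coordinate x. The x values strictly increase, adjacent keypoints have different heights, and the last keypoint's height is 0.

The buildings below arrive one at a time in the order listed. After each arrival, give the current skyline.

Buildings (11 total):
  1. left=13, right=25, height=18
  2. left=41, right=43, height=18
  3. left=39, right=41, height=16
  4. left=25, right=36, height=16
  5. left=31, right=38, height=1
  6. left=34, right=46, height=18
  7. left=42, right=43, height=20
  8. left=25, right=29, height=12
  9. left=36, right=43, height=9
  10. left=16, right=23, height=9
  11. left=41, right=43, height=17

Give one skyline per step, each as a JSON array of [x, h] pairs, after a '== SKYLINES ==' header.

== SKYLINES ==
[[13,18],[25,0]]
[[13,18],[25,0],[41,18],[43,0]]
[[13,18],[25,0],[39,16],[41,18],[43,0]]
[[13,18],[25,16],[36,0],[39,16],[41,18],[43,0]]
[[13,18],[25,16],[36,1],[38,0],[39,16],[41,18],[43,0]]
[[13,18],[25,16],[34,18],[46,0]]
[[13,18],[25,16],[34,18],[42,20],[43,18],[46,0]]
[[13,18],[25,16],[34,18],[42,20],[43,18],[46,0]]
[[13,18],[25,16],[34,18],[42,20],[43,18],[46,0]]
[[13,18],[25,16],[34,18],[42,20],[43,18],[46,0]]
[[13,18],[25,16],[34,18],[42,20],[43,18],[46,0]]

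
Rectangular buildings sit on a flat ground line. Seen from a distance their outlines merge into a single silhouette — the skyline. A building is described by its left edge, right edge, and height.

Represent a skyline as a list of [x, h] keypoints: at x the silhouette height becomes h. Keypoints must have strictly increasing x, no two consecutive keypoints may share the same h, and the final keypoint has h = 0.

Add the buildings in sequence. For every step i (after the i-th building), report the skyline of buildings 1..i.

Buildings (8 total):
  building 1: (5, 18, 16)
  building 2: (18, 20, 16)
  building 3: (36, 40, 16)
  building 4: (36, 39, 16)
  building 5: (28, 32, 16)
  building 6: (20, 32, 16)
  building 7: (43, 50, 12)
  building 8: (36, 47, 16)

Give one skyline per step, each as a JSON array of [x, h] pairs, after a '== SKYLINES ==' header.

== SKYLINES ==
[[5,16],[18,0]]
[[5,16],[20,0]]
[[5,16],[20,0],[36,16],[40,0]]
[[5,16],[20,0],[36,16],[40,0]]
[[5,16],[20,0],[28,16],[32,0],[36,16],[40,0]]
[[5,16],[32,0],[36,16],[40,0]]
[[5,16],[32,0],[36,16],[40,0],[43,12],[50,0]]
[[5,16],[32,0],[36,16],[47,12],[50,0]]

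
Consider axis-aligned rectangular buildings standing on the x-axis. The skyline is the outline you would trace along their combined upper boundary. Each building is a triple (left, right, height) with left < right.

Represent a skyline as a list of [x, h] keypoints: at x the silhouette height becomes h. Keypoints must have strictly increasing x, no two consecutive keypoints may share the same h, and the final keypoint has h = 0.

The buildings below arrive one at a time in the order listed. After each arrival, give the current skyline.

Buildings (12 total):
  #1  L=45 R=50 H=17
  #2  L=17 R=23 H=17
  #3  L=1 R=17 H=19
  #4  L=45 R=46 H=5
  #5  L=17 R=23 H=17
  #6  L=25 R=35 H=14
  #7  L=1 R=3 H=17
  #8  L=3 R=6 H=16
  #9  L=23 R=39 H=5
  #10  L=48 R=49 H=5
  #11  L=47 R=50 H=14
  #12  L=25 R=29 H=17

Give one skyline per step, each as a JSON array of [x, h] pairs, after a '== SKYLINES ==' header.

== SKYLINES ==
[[45,17],[50,0]]
[[17,17],[23,0],[45,17],[50,0]]
[[1,19],[17,17],[23,0],[45,17],[50,0]]
[[1,19],[17,17],[23,0],[45,17],[50,0]]
[[1,19],[17,17],[23,0],[45,17],[50,0]]
[[1,19],[17,17],[23,0],[25,14],[35,0],[45,17],[50,0]]
[[1,19],[17,17],[23,0],[25,14],[35,0],[45,17],[50,0]]
[[1,19],[17,17],[23,0],[25,14],[35,0],[45,17],[50,0]]
[[1,19],[17,17],[23,5],[25,14],[35,5],[39,0],[45,17],[50,0]]
[[1,19],[17,17],[23,5],[25,14],[35,5],[39,0],[45,17],[50,0]]
[[1,19],[17,17],[23,5],[25,14],[35,5],[39,0],[45,17],[50,0]]
[[1,19],[17,17],[23,5],[25,17],[29,14],[35,5],[39,0],[45,17],[50,0]]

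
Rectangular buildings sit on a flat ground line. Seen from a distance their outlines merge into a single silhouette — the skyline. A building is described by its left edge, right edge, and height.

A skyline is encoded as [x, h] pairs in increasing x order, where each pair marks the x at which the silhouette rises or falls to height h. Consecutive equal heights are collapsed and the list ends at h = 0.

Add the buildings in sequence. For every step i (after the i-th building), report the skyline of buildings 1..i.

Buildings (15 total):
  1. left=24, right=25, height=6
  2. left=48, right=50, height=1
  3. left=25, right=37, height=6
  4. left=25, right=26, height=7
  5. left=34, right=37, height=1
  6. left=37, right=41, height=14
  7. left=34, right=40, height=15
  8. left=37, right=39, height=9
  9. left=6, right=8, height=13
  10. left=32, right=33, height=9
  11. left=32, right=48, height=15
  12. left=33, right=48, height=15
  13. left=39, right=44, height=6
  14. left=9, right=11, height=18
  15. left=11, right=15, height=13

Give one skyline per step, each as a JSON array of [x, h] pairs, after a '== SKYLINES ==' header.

== SKYLINES ==
[[24,6],[25,0]]
[[24,6],[25,0],[48,1],[50,0]]
[[24,6],[37,0],[48,1],[50,0]]
[[24,6],[25,7],[26,6],[37,0],[48,1],[50,0]]
[[24,6],[25,7],[26,6],[37,0],[48,1],[50,0]]
[[24,6],[25,7],[26,6],[37,14],[41,0],[48,1],[50,0]]
[[24,6],[25,7],[26,6],[34,15],[40,14],[41,0],[48,1],[50,0]]
[[24,6],[25,7],[26,6],[34,15],[40,14],[41,0],[48,1],[50,0]]
[[6,13],[8,0],[24,6],[25,7],[26,6],[34,15],[40,14],[41,0],[48,1],[50,0]]
[[6,13],[8,0],[24,6],[25,7],[26,6],[32,9],[33,6],[34,15],[40,14],[41,0],[48,1],[50,0]]
[[6,13],[8,0],[24,6],[25,7],[26,6],[32,15],[48,1],[50,0]]
[[6,13],[8,0],[24,6],[25,7],[26,6],[32,15],[48,1],[50,0]]
[[6,13],[8,0],[24,6],[25,7],[26,6],[32,15],[48,1],[50,0]]
[[6,13],[8,0],[9,18],[11,0],[24,6],[25,7],[26,6],[32,15],[48,1],[50,0]]
[[6,13],[8,0],[9,18],[11,13],[15,0],[24,6],[25,7],[26,6],[32,15],[48,1],[50,0]]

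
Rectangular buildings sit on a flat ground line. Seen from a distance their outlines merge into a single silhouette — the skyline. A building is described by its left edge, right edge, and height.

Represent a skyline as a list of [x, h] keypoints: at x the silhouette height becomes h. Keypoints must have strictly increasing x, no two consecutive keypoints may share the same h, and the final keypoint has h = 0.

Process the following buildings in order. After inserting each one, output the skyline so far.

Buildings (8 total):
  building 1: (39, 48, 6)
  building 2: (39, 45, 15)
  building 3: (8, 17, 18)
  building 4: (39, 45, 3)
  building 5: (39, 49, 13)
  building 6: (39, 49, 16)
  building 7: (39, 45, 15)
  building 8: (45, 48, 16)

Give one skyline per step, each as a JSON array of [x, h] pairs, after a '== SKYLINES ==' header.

== SKYLINES ==
[[39,6],[48,0]]
[[39,15],[45,6],[48,0]]
[[8,18],[17,0],[39,15],[45,6],[48,0]]
[[8,18],[17,0],[39,15],[45,6],[48,0]]
[[8,18],[17,0],[39,15],[45,13],[49,0]]
[[8,18],[17,0],[39,16],[49,0]]
[[8,18],[17,0],[39,16],[49,0]]
[[8,18],[17,0],[39,16],[49,0]]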